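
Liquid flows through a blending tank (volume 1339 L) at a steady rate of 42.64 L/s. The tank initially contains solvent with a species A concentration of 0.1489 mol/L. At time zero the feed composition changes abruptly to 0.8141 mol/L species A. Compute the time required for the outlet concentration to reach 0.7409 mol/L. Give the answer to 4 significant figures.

Transient balance on the dissolved component: V dC/dt = Q(C_in − C), so τ = V/Q = 31.4024 s.
C(t) = C_in + (C₀ − C_in) e^(−t/τ). Set C = 0.7409 and solve for t:
e^(−t/τ) = (C − C_in)/(C₀ − C_in) = (0.7409 − 0.8141)/(0.1489 − 0.8141) = 0.110042
t = −τ ln(…) = 31.4024 × 2.20689 = 69.3018 s.

69.30 s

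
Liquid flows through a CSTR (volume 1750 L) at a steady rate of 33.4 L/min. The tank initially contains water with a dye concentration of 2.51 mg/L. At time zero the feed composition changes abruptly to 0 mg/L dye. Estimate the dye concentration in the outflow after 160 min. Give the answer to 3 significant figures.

0.118 mg/L

Species balance on the tank: V dC/dt = Q(C_in − C).
Rewrite as dC/dt + C/τ = C_in/τ, τ = V/Q = 52.395 min.
This is linear first-order; C(t) = C_in + (C₀ − C_in) e^(−t/τ).
C(160) = 0 + (2.51 − 0)·e^(−160/52.395) = 0 + (2.5100)·0.047183 = 0.11843 mg/L.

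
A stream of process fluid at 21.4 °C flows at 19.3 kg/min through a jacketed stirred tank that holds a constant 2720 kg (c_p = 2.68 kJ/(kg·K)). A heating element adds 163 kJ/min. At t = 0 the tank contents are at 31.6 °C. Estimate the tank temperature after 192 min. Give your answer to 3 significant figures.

26.4 °C

Energy balance: M c_p dT/dt = ṁ c_p (T_in − T) + 163.
Rearrange: dT/dt = (T_ss − T)/τ with τ = M/ṁ = 140.93 min and T_ss = T_in + Q̇/(ṁ c_p) = 24.551 °C.
Solution: T(t) = T_ss + (T₀ − T_ss) e^(−t/τ).
T(192) = 24.551 + (7.0487)·e^(−192/140.93) = 24.551 + (7.0487)·0.25606 = 26.356 °C.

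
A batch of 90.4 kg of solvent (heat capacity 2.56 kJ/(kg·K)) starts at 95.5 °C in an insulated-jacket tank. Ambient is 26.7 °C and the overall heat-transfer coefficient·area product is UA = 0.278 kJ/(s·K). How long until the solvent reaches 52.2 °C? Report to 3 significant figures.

826 s

Lumped-capacitance energy balance: M c_p dT/dt = UA(T_amb − T).
τ = M c_p/UA = 832.46 s; T_ss = T_amb = 26.700 °C.
T(t) = T_ss + (T₀ − T_ss)e^(−t/τ); set T = 52.2:
t = −τ ln[(T − T_ss)/(T₀ − T_ss)] = −832.46 · ln(0.37064) = 826.24 s.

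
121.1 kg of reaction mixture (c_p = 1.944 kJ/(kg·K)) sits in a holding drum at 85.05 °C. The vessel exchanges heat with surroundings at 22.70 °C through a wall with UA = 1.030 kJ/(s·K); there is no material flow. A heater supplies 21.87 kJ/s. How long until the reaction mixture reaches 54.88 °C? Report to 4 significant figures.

M c_p dT/dt = −UA(T − T_amb) + Q̇.
τ = M c_p/UA = 228.562 s; T_ss = T_amb + Q̇/UA = 22.70 + 21.87/1.030 = 43.9330 °C.
T(t) = T_ss + (T₀ − T_ss)e^(−t/τ); set T = 54.88:
t = −τ ln[(T − T_ss)/(T₀ − T_ss)] = −228.562 · ln(0.266240) = 302.469 s.

302.5 s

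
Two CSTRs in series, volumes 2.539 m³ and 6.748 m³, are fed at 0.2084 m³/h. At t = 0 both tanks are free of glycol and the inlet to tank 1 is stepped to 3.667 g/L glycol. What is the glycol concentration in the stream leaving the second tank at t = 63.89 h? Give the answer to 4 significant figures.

2.861 g/L

Each tank obeys Vᵢ dCᵢ/dt = Q(Cᵢ₋₁ − Cᵢ), so τᵢ = Vᵢ/Q.
τ₁ = 2.539/0.2084 = 12.1833 h; τ₂ = 6.748/0.2084 = 32.3800 h.
Solving the cascade with C₁(0)=C₂(0)=0 gives C₂(t) = C_in[1 − (τ₁ e^(−t/τ₁) − τ₂ e^(−t/τ₂))/(τ₁ − τ₂)].
At t = 63.89: e^(−t/τ₁) = 0.00527877, e^(−t/τ₂) = 0.139021.
C₂ = 3.667·[1 − (12.1833·0.00527877 − 32.3800·0.139021)/(-20.1967)] = 3.667·0.780301 = 2.86136 g/L.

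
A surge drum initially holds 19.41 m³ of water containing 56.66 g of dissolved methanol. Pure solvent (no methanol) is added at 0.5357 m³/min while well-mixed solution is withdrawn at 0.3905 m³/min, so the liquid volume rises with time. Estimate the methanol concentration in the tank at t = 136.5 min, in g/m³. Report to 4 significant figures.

Let m(t) be the amount of methanol. Volume: V(t) = V₀ + (Q_in − Q_out) t = 19.41 + 0.145200 t; V(136.5) = 39.2298 m³.
Species balance (pure solvent in): dm/dt = −Q_out · m/V(t).
Separate: dm/m = −Q_out dt/V(t) ⇒ ln(m/m₀) = −(Q_out/(Q_in−Q_out)) ln(V/V₀).
m = m₀ (V₀/V)^(Q_out/(Q_in−Q_out)) = 56.66 × (19.41/39.2298)^(2.68939) = 8.53932 g.
C = m/V = 8.53932/39.2298 = 0.217674 g/m³.

0.2177 g/m³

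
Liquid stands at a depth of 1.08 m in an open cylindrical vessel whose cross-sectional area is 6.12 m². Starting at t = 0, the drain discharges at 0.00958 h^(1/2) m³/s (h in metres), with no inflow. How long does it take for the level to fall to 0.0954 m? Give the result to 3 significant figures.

Mass balance (ρ constant): A dh/dt = −0.00958 √h.
Separate and integrate: 2(√h − √h₀) = −(0.00958/A) t.
t = 2A(√h₀ − √h)/0.00958 = 2·6.12·(√1.08 − √0.0954)/0.00958
  = 12.240 × (1.0392 − 0.30887) / 0.00958 = 933.16 s.

933 s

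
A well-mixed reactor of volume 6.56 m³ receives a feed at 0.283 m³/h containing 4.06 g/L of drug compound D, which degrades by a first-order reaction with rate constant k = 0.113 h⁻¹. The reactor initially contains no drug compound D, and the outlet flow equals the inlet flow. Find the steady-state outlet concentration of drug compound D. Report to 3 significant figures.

Species balance: V dC/dt = Q C_in − Q C − k V C.
At steady state: 0 = Q C_in − (Q + kV) C_ss, so C_ss = Q C_in/(Q + kV).
C_ss = 0.283·4.06/(0.283 + 0.113·6.56) = 1.1490/1.0243 = 1.1217 g/L.

1.12 g/L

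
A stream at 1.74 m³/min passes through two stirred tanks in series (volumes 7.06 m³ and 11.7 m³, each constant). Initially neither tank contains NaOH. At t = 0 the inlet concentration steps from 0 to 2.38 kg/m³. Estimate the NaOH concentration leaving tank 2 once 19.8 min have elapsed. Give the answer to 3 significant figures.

Time constants: τᵢ = Vᵢ/Q for each well-mixed tank.
τ₁ = 7.06/1.74 = 4.0575 min; τ₂ = 11.7/1.74 = 6.7241 min.
Solving the cascade with C₁(0)=C₂(0)=0 gives C₂(t) = C_in[1 − (τ₁ e^(−t/τ₁) − τ₂ e^(−t/τ₂))/(τ₁ − τ₂)].
At t = 19.8: e^(−t/τ₁) = 0.0075979, e^(−t/τ₂) = 0.052622.
C₂ = 2.38·[1 − (4.0575·0.0075979 − 6.7241·0.052622)/(-2.6667)] = 2.38·0.87887 = 2.0917 kg/m³.

2.09 kg/m³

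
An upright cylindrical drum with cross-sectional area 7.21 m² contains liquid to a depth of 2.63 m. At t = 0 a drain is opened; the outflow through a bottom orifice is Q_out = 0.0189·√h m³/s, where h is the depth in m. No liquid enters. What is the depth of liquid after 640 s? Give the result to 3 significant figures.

0.613 m

With no inflow, A dh/dt = −0.0189 √h.
This is separable: 2 d(√h)/dt = −0.0189/A, so √h = √h₀ − (0.0189/(2A)) t.
√h = √2.63 − 0.0189·640/(2·7.21) = 1.6217 − 0.83883 = 0.78289.
h = 0.78289² = 0.61292 m.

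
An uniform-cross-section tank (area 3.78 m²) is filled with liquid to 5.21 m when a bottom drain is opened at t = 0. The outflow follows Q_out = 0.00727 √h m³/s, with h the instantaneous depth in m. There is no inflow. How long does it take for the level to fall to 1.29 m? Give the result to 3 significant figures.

Volume balance on the tank: A dh/dt = −0.00727 √h.
∫ h^(−1/2) dh = −(0.00727/A) ∫ dt, giving 2√h = 2√h₀ − (0.00727/A) t.
t = 2A(√h₀ − √h)/0.00727 = 2·3.78·(√5.21 − √1.29)/0.00727
  = 7.5600 × (2.2825 − 1.1358) / 0.00727 = 1192.5 s.

1190 s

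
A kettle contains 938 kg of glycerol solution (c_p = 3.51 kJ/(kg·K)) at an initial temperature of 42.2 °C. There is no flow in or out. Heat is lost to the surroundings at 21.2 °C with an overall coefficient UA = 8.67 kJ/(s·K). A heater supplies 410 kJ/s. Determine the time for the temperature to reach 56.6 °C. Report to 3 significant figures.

301 s

Lumped-capacitance energy balance: M c_p dT/dt = UA(T_amb − T) + Q̇.
τ = M c_p/UA = 379.74 s; T_ss = T_amb + Q̇/UA = 21.2 + 410/8.67 = 68.490 °C.
T(t) = T_ss + (T₀ − T_ss)e^(−t/τ); set T = 56.6:
t = −τ ln[(T − T_ss)/(T₀ − T_ss)] = −379.74 · ln(0.45225) = 301.33 s.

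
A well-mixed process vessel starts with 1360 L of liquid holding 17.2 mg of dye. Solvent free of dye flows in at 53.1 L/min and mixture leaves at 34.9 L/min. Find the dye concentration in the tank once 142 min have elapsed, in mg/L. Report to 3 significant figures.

0.000566 mg/L

Let m(t) be the amount of dye. Volume: V(t) = V₀ + (Q_in − Q_out) t = 1360 + 18.200 t; V(142) = 3944.4 L.
Solute balance: dm/dt = 0 − Q_out C = −Q_out m/V(t).
dm/m = −Q_out dt/(V₀ + 18.200 t); integrating gives ln(m/m₀) = −(Q_out/(Q_in−Q_out)) ln(V/V₀).
m = m₀ (V₀/V)^(Q_out/(Q_in−Q_out)) = 17.2 × (1360/3944.4)^(1.9176) = 2.2323 mg.
C = m/V = 2.2323/3944.4 = 0.00056595 mg/L.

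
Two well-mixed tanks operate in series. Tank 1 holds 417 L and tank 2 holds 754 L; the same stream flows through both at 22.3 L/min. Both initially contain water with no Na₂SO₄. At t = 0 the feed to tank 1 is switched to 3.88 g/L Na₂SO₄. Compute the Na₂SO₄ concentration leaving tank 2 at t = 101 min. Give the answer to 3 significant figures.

Each tank obeys Vᵢ dCᵢ/dt = Q(Cᵢ₋₁ − Cᵢ), so τᵢ = Vᵢ/Q.
τ₁ = 417/22.3 = 18.700 min; τ₂ = 754/22.3 = 33.812 min.
Solving the cascade with C₁(0)=C₂(0)=0 gives C₂(t) = C_in[1 − (τ₁ e^(−t/τ₁) − τ₂ e^(−t/τ₂))/(τ₁ − τ₂)].
At t = 101: e^(−t/τ₁) = 0.0045112, e^(−t/τ₂) = 0.050432.
C₂ = 3.88·[1 − (18.700·0.0045112 − 33.812·0.050432)/(-15.112)] = 3.88·0.89275 = 3.4639 g/L.

3.46 g/L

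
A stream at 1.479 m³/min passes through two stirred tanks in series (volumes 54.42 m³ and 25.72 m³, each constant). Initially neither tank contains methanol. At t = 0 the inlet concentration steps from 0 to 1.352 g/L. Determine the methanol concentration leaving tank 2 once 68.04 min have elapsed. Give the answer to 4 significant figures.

0.9728 g/L

Each tank obeys Vᵢ dCᵢ/dt = Q(Cᵢ₋₁ − Cᵢ), so τᵢ = Vᵢ/Q.
τ₁ = 54.42/1.479 = 36.7951 min; τ₂ = 25.72/1.479 = 17.3901 min.
Tank 1: C₁ = C_in(1 − e^(−t/τ₁)). Tank 2 (τ₁ ≠ τ₂): C₂ = C_in[1 − (τ₁ e^(−t/τ₁) − τ₂ e^(−t/τ₂))/(τ₁ − τ₂)].
At t = 68.04: e^(−t/τ₁) = 0.157370, e^(−t/τ₂) = 0.0199892.
C₂ = 1.352·[1 − (36.7951·0.157370 − 17.3901·0.0199892)/(19.4050)] = 1.352·0.719514 = 0.972784 g/L.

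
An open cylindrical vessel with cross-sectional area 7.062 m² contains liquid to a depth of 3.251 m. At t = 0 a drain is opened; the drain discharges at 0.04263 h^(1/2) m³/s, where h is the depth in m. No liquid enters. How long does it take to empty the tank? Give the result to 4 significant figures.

Mass balance (ρ constant): A dh/dt = −0.04263 √h.
∫ h^(−1/2) dh = −(0.04263/A) ∫ dt, giving 2√h = 2√h₀ − (0.04263/A) t.
Set h = 0: 2√h₀ = (0.04263/A) t_empty ⇒ t_empty = 2A√h₀/0.04263.
t_empty = 2·7.062·√3.251/0.04263 = 14.1240·1.80305/0.04263 = 597.380 s.

597.4 s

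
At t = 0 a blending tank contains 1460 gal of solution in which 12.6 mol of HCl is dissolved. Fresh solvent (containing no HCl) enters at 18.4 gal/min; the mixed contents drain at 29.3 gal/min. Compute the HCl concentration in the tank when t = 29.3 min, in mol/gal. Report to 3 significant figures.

Total volume: dV/dt = Q_in − Q_out = -10.900 gal/min, so V(t) = 1460 − 10.900 t and V(29.3) = 1140.6 gal.
No HCl enters, so dm/dt = −Q_out · (m/V).
Separate: dm/m = −Q_out dt/V(t) ⇒ ln(m/m₀) = −(Q_out/(Q_in−Q_out)) ln(V/V₀).
m = m₀ (V₀/V)^(Q_out/(Q_in−Q_out)) = 12.6 × (1460/1140.6)^(-2.6881) = 6.4891 mol.
C = m/V = 6.4891/1140.6 = 0.0056891 mol/gal.

0.00569 mol/gal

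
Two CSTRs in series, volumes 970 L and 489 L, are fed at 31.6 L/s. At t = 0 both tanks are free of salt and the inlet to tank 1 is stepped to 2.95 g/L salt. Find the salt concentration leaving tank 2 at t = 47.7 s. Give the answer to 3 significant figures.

1.83 g/L

Each tank obeys Vᵢ dCᵢ/dt = Q(Cᵢ₋₁ − Cᵢ), so τᵢ = Vᵢ/Q.
τ₁ = 970/31.6 = 30.696 s; τ₂ = 489/31.6 = 15.475 s.
Tank 1: C₁ = C_in(1 − e^(−t/τ₁)). Tank 2 (τ₁ ≠ τ₂): C₂ = C_in[1 − (τ₁ e^(−t/τ₁) − τ₂ e^(−t/τ₂))/(τ₁ − τ₂)].
At t = 47.7: e^(−t/τ₁) = 0.21141, e^(−t/τ₂) = 0.045847.
C₂ = 2.95·[1 − (30.696·0.21141 − 15.475·0.045847)/(15.222)] = 2.95·0.62027 = 1.8298 g/L.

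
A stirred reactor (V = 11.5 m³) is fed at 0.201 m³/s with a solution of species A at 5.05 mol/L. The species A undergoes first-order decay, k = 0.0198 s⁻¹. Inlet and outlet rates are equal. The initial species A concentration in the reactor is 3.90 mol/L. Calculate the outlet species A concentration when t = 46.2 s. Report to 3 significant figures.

Accumulation = in − out − consumed: V dC/dt = Q C_in − Q C − k V C.
dC/dt = (Q/V) C_in − (Q/V + k) C; effective rate a = Q/V + k = 0.017478 + 0.0198 = 0.037278 s⁻¹.
C_ss = Q C_in/(Q + kV) = 2.3677 mol/L; C(t) = C_ss + (C₀ − C_ss) e^(−a t).
C(46.2) = 2.3677 + (1.5323)·e^(−0.037278·46.2) = 2.3677 + (1.5323)·0.17866 = 2.6415 mol/L.

2.64 mol/L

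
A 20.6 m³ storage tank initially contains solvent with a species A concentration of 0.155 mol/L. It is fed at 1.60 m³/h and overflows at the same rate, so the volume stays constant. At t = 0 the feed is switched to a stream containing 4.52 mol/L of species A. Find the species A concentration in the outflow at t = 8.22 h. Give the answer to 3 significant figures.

2.21 mol/L

Accumulation = in − out for the solute gives V dC/dt = Q(C_in − C).
So dC/dt = (C_in − C)/τ with τ = V/Q = 20.6/1.60 = 12.875 h.
Solution: C(t) = C_in + (C₀ − C_in) e^(−t/τ).
C(8.22) = 4.52 + (0.155 − 4.52)·e^(−8.22/12.875) = 4.52 + (-4.3650)·0.52811 = 2.2148 mol/L.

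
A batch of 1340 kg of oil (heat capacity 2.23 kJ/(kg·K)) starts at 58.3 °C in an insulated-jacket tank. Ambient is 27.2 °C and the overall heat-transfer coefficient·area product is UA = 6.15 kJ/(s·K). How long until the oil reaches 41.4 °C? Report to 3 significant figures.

First-law balance (no shaft work): M c_p dT/dt = −UA(T − T_amb).
τ = M c_p/UA = 485.89 s; T_ss = T_amb = 27.200 °C.
T(t) = T_ss + (T₀ − T_ss)e^(−t/τ); set T = 41.4:
t = −τ ln[(T − T_ss)/(T₀ − T_ss)] = −485.89 · ln(0.45659) = 380.92 s.

381 s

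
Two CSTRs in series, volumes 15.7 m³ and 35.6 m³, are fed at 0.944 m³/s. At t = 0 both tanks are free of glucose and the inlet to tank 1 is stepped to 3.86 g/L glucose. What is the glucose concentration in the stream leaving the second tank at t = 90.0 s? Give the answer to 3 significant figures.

Each tank obeys Vᵢ dCᵢ/dt = Q(Cᵢ₋₁ − Cᵢ), so τᵢ = Vᵢ/Q.
τ₁ = 15.7/0.944 = 16.631 s; τ₂ = 35.6/0.944 = 37.712 s.
Solving the cascade with C₁(0)=C₂(0)=0 gives C₂(t) = C_in[1 − (τ₁ e^(−t/τ₁) − τ₂ e^(−t/τ₂))/(τ₁ − τ₂)].
At t = 90.0: e^(−t/τ₁) = 0.0044651, e^(−t/τ₂) = 0.091949.
C₂ = 3.86·[1 − (16.631·0.0044651 − 37.712·0.091949)/(-21.081)] = 3.86·0.83903 = 3.2387 g/L.

3.24 g/L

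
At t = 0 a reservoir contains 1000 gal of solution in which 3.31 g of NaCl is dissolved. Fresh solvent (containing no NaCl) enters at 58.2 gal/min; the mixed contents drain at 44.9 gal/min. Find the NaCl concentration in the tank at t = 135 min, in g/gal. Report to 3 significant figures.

3.68e-05 g/gal

Let m(t) be the amount of NaCl. Volume: V(t) = V₀ + (Q_in − Q_out) t = 1000 + 13.300 t; V(135) = 2795.5 gal.
No NaCl enters, so dm/dt = −Q_out · (m/V).
Separate: dm/m = −Q_out dt/V(t) ⇒ ln(m/m₀) = −(Q_out/(Q_in−Q_out)) ln(V/V₀).
m = m₀ (V₀/V)^(Q_out/(Q_in−Q_out)) = 3.31 × (1000/2795.5)^(3.3759) = 0.10295 g.
C = m/V = 0.10295/2795.5 = 3.6825e-05 g/gal.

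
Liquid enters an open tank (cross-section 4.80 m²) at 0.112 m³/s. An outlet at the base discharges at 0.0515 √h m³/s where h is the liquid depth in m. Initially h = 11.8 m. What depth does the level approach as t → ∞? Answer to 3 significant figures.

Level balance: A dh/dt = 0.112 − 0.0515 √h. Setting dh/dt = 0:
Q_in = 0.0515 √h_ss ⇒ √h_ss = 0.112/0.0515 = 2.1748.
h_ss = 2.1748² = 4.7296 m. (Since h₀ = 11.8 m > h_ss, the level will fall toward this value.)

4.73 m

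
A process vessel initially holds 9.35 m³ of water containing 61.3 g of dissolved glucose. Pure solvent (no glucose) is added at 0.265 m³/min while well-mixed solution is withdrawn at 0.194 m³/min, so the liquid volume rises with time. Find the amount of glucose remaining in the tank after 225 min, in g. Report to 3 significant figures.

Let m(t) be the amount of glucose. Volume: V(t) = V₀ + (Q_in − Q_out) t = 9.35 + 0.071000 t; V(225) = 25.325 m³.
Solute balance: dm/dt = 0 − Q_out C = −Q_out m/V(t).
dm/m = −Q_out dt/(V₀ + 0.071000 t); integrating gives ln(m/m₀) = −(Q_out/(Q_in−Q_out)) ln(V/V₀).
m = m₀ (V₀/V)^(Q_out/(Q_in−Q_out)) = 61.3 × (9.35/25.325)^(2.7324) = 4.0276 g.

4.03 g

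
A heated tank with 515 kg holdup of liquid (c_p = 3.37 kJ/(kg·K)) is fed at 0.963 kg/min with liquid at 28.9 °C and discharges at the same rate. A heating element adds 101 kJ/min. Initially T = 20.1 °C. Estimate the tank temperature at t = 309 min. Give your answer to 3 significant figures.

37.6 °C

M c_p dT/dt = ṁ c_p (T_in − T) + Q̇.
τ = M/ṁ = 534.79 min; T_ss = T_in + Q̇/(ṁ c_p) = 28.9 + 101/(0.963·3.37) = 60.022 °C.
T approaches T_ss exponentially: T(t) = T_ss + (T₀ − T_ss) e^(−t/τ).
T(309) = 60.022 + (-39.922)·e^(−309/534.79) = 60.022 + (-39.922)·0.56113 = 37.620 °C.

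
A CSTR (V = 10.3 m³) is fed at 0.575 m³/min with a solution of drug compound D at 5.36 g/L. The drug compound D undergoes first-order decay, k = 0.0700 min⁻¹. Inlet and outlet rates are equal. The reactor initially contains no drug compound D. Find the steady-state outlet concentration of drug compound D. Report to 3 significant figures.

2.38 g/L

Species balance: V dC/dt = Q C_in − Q C − k V C.
Steady state (dC/dt = 0): C_ss = Q C_in/(Q + kV) = C_in/(1 + kV/Q).
C_ss = 0.575·5.36/(0.575 + 0.0700·10.3) = 3.0820/1.2960 = 2.3781 g/L.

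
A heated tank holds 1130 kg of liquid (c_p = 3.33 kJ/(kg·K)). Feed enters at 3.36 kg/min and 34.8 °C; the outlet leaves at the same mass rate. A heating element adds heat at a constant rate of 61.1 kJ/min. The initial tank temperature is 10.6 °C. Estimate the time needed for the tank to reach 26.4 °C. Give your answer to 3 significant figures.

M c_p dT/dt = ṁ c_p (T_in − T) + Q̇.
τ = M/ṁ = 336.31 min; T_ss = T_in + Q̇/(ṁ c_p) = 40.261 °C.
T(t) = T_ss + (T₀ − T_ss) e^(−t/τ). Set T = 26.4:
e^(−t/τ) = (26.4 − 40.261)/(10.6 − 40.261) = 0.46731
t = −336.31 · ln(0.46731) = 255.85 min.

256 min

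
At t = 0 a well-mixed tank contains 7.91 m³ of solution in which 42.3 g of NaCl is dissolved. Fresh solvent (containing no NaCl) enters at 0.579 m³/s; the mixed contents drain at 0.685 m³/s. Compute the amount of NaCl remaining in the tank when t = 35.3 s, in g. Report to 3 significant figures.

0.674 g

Let m(t) be the amount of NaCl. Volume: V(t) = V₀ + (Q_in − Q_out) t = 7.91 − 0.10600 t; V(35.3) = 4.1682 m³.
Solute balance: dm/dt = 0 − Q_out C = −Q_out m/V(t).
Separate: dm/m = −Q_out dt/V(t) ⇒ ln(m/m₀) = −(Q_out/(Q_in−Q_out)) ln(V/V₀).
m = m₀ (V₀/V)^(Q_out/(Q_in−Q_out)) = 42.3 × (7.91/4.1682)^(-6.4623) = 0.67353 g.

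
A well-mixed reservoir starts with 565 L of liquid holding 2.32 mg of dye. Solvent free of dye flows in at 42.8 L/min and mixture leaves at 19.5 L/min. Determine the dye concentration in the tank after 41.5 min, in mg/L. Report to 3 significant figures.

Total volume: dV/dt = Q_in − Q_out = 23.300 L/min, so V(t) = 565 + 23.300 t and V(41.5) = 1531.9 L.
Solute balance: dm/dt = 0 − Q_out C = −Q_out m/V(t).
dm/m = −Q_out dt/(V₀ + 23.300 t); integrating gives ln(m/m₀) = −(Q_out/(Q_in−Q_out)) ln(V/V₀).
m = m₀ (V₀/V)^(Q_out/(Q_in−Q_out)) = 2.32 × (565/1531.9)^(0.83691) = 1.0068 mg.
C = m/V = 1.0068/1531.9 = 0.00065720 mg/L.

0.000657 mg/L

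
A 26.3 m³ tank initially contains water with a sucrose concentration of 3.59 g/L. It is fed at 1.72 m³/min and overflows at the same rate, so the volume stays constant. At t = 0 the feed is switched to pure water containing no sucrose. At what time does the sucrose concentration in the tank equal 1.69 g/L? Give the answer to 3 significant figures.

11.5 min

Accumulation = in − out for the solute gives V dC/dt = Q(C_in − C), so τ = V/Q = 15.291 min.
C(t) = C_in + (C₀ − C_in) e^(−t/τ). Set C = 1.69 and solve for t:
e^(−t/τ) = (C − C_in)/(C₀ − C_in) = (1.69 − 0)/(3.59 − 0) = 0.47075
t = −τ ln(…) = 15.291 × 0.75342 = 11.520 min.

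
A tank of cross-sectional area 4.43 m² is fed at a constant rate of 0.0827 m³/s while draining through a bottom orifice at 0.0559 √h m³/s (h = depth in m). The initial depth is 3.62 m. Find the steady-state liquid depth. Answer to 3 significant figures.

2.19 m

Level balance: A dh/dt = 0.0827 − 0.0559 √h. Setting dh/dt = 0:
Q_in = 0.0559 √h_ss ⇒ √h_ss = 0.0827/0.0559 = 1.4794.
h_ss = 1.4794² = 2.1887 m. (Since h₀ = 3.62 m > h_ss, the level will fall toward this value.)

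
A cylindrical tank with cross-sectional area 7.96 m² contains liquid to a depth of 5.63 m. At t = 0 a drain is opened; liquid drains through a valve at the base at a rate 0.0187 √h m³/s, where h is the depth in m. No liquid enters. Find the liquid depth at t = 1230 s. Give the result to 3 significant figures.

0.861 m

Unsteady balance on liquid volume: A dh/dt = −0.0187 √h.
Separate and integrate: 2(√h − √h₀) = −(0.0187/A) t.
√h = √5.63 − 0.0187·1230/(2·7.96) = 2.3728 − 1.4448 = 0.92798.
h = 0.92798² = 0.86114 m.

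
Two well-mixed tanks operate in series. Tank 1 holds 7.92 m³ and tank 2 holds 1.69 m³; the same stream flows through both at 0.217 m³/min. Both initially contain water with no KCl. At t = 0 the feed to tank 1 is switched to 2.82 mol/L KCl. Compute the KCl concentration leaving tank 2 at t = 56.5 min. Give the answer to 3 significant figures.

Time constants: τᵢ = Vᵢ/Q for each well-mixed tank.
τ₁ = 7.92/0.217 = 36.498 min; τ₂ = 1.69/0.217 = 7.7880 min.
Tank 1: C₁ = C_in(1 − e^(−t/τ₁)). Tank 2 (τ₁ ≠ τ₂): C₂ = C_in[1 − (τ₁ e^(−t/τ₁) − τ₂ e^(−t/τ₂))/(τ₁ − τ₂)].
At t = 56.5: e^(−t/τ₁) = 0.21266, e^(−t/τ₂) = 0.00070682.
C₂ = 2.82·[1 − (36.498·0.21266 − 7.7880·0.00070682)/(28.710)] = 2.82·0.72984 = 2.0581 mol/L.

2.06 mol/L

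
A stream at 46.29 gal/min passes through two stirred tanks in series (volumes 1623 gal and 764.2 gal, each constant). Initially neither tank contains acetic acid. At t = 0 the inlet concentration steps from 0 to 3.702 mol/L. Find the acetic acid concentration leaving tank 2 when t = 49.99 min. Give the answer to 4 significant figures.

Species balance on tank i: dCᵢ/dt = (Cᵢ₋₁ − Cᵢ)/τᵢ with τᵢ = Vᵢ/Q.
τ₁ = 1623/46.29 = 35.0616 min; τ₂ = 764.2/46.29 = 16.5090 min.
Tank 1: C₁ = C_in(1 − e^(−t/τ₁)). Tank 2 (τ₁ ≠ τ₂): C₂ = C_in[1 − (τ₁ e^(−t/τ₁) − τ₂ e^(−t/τ₂))/(τ₁ − τ₂)].
At t = 49.99: e^(−t/τ₁) = 0.240322, e^(−t/τ₂) = 0.0484099.
C₂ = 3.702·[1 − (35.0616·0.240322 − 16.5090·0.0484099)/(18.5526)] = 3.702·0.588907 = 2.18013 mol/L.

2.180 mol/L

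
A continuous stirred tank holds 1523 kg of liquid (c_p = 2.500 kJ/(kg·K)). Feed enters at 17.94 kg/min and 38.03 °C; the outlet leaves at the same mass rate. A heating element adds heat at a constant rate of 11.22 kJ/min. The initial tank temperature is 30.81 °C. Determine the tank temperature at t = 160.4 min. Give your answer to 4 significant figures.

M c_p dT/dt = ṁ c_p (T_in − T) + Q̇.
Rearrange: dT/dt = (T_ss − T)/τ with τ = M/ṁ = 84.8941 min and T_ss = T_in + Q̇/(ṁ c_p) = 38.2802 °C.
Integrating: T(t) = T_ss + (T₀ − T_ss) e^(−t/τ).
T(160.4) = 38.2802 + (-7.47017)·e^(−160.4/84.8941) = 38.2802 + (-7.47017)·0.151161 = 37.1510 °C.

37.15 °C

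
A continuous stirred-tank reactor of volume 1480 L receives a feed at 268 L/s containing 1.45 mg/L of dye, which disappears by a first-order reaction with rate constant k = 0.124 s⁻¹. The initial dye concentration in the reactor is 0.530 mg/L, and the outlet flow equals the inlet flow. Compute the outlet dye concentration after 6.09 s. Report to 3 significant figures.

0.809 mg/L

V dC/dt = Q(C_in − C) − k V C.
This is linear with rate a = Q/V + k = 0.30508 s⁻¹.
C_ss = Q C_in/(Q + kV) = 0.86065 mg/L; C(t) = C_ss + (C₀ − C_ss) e^(−a t).
C(6.09) = 0.86065 + (-0.33065)·e^(−0.30508·6.09) = 0.86065 + (-0.33065)·0.15599 = 0.80907 mg/L.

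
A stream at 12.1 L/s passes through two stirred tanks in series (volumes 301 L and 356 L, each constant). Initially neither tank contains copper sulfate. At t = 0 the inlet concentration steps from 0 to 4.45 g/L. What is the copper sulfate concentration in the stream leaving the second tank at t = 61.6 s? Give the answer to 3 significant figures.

Species balance on tank i: dCᵢ/dt = (Cᵢ₋₁ − Cᵢ)/τᵢ with τᵢ = Vᵢ/Q.
τ₁ = 301/12.1 = 24.876 s; τ₂ = 356/12.1 = 29.421 s.
Tank 1: C₁ = C_in(1 − e^(−t/τ₁)). Tank 2 (τ₁ ≠ τ₂): C₂ = C_in[1 − (τ₁ e^(−t/τ₁) − τ₂ e^(−t/τ₂))/(τ₁ − τ₂)].
At t = 61.6: e^(−t/τ₁) = 0.084055, e^(−t/τ₂) = 0.12323.
C₂ = 4.45·[1 − (24.876·0.084055 − 29.421·0.12323)/(-4.5455)] = 4.45·0.66238 = 2.9476 g/L.

2.95 g/L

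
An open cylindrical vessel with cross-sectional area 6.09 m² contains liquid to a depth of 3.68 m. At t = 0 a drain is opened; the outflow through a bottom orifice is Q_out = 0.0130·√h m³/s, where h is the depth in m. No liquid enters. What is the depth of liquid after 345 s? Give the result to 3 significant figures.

Accumulation of liquid (constant cross-section A): A dh/dt = −0.0130 √h.
Separate and integrate: 2(√h − √h₀) = −(0.0130/A) t.
√h = √3.68 − 0.0130·345/(2·6.09) = 1.9183 − 0.36823 = 1.5501.
h = 1.5501² = 2.4028 m.

2.40 m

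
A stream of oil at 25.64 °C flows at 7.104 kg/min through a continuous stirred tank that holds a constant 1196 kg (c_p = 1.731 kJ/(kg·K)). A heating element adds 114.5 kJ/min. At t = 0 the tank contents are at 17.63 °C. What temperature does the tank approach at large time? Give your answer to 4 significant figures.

Unsteady energy balance on the tank contents: M c_p dT/dt = ṁ c_p (T_in − T) + 114.5.
At steady state dT/dt = 0 ⇒ T_ss = T_in + Q̇/(ṁ c_p) = 25.64 + 114.5/(7.104·1.731) = 34.9512 °C.

34.95 °C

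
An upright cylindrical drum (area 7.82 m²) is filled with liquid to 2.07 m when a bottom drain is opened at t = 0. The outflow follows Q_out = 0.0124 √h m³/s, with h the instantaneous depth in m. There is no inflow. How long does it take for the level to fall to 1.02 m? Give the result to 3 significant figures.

A dh/dt = −Q_out = −0.0124 √h.
∫ h^(−1/2) dh = −(0.0124/A) ∫ dt, giving 2√h = 2√h₀ − (0.0124/A) t.
t = 2A(√h₀ − √h)/0.0124 = 2·7.82·(√2.07 − √1.02)/0.0124
  = 15.640 × (1.4387 − 1.0100) / 0.0124 = 540.84 s.

541 s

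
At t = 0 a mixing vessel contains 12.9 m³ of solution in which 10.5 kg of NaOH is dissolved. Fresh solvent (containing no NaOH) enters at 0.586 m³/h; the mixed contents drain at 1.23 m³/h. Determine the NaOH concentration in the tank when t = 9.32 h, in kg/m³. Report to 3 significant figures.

0.460 kg/m³

Total volume: dV/dt = Q_in − Q_out = -0.64400 m³/h, so V(t) = 12.9 − 0.64400 t and V(9.32) = 6.8979 m³.
Solute balance: dm/dt = 0 − Q_out C = −Q_out m/V(t).
dm/m = −Q_out dt/(V₀ − 0.64400 t); integrating gives ln(m/m₀) = −(Q_out/(Q_in−Q_out)) ln(V/V₀).
m = m₀ (V₀/V)^(Q_out/(Q_in−Q_out)) = 10.5 × (12.9/6.8979)^(-1.9099) = 3.1764 kg.
C = m/V = 3.1764/6.8979 = 0.46048 kg/m³.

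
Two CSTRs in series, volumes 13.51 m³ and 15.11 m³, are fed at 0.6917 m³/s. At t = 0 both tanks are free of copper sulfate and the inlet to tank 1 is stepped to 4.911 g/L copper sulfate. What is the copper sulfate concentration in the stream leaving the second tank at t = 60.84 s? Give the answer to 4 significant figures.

3.889 g/L

Each tank obeys Vᵢ dCᵢ/dt = Q(Cᵢ₋₁ − Cᵢ), so τᵢ = Vᵢ/Q.
τ₁ = 13.51/0.6917 = 19.5316 s; τ₂ = 15.11/0.6917 = 21.8447 s.
Tank 1: C₁ = C_in(1 − e^(−t/τ₁)). Tank 2 (τ₁ ≠ τ₂): C₂ = C_in[1 − (τ₁ e^(−t/τ₁) − τ₂ e^(−t/τ₂))/(τ₁ − τ₂)].
At t = 60.84: e^(−t/τ₁) = 0.0443806, e^(−t/τ₂) = 0.0617222.
C₂ = 4.911·[1 − (19.5316·0.0443806 − 21.8447·0.0617222)/(-2.31314)] = 4.911·0.791849 = 3.88877 g/L.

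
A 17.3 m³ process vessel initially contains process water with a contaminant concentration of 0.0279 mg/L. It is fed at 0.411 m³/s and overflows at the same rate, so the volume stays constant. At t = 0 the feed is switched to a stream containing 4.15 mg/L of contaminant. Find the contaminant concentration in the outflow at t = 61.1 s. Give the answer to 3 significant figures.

3.18 mg/L

Unsteady species balance (constant V, well mixed): V dC/dt = Q(C_in − C).
Time constant τ = V/Q = 17.3/0.411 = 42.092 s.
Solution: C(t) = C_in + (C₀ − C_in) e^(−t/τ).
C(61.1) = 4.15 + (0.0279 − 4.15)·e^(−61.1/42.092) = 4.15 + (-4.1221)·0.23420 = 3.1846 mg/L.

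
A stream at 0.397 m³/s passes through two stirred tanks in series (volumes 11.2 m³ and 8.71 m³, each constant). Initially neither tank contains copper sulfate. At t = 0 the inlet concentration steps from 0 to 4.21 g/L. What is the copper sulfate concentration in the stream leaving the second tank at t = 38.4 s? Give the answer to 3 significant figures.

Time constants: τᵢ = Vᵢ/Q for each well-mixed tank.
τ₁ = 11.2/0.397 = 28.212 s; τ₂ = 8.71/0.397 = 21.940 s.
Solving the cascade with C₁(0)=C₂(0)=0 gives C₂(t) = C_in[1 − (τ₁ e^(−t/τ₁) − τ₂ e^(−t/τ₂))/(τ₁ − τ₂)].
At t = 38.4: e^(−t/τ₁) = 0.25637, e^(−t/τ₂) = 0.17373.
C₂ = 4.21·[1 − (28.212·0.25637 − 21.940·0.17373)/(6.2720)] = 4.21·0.45456 = 1.9137 g/L.

1.91 g/L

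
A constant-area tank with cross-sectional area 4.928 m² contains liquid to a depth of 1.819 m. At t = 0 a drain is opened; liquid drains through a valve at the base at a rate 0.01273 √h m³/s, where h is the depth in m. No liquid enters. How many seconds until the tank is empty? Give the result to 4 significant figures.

1044 s

With no inflow, A dh/dt = −0.01273 √h.
∫ h^(−1/2) dh = −(0.01273/A) ∫ dt, giving 2√h = 2√h₀ − (0.01273/A) t.
Set h = 0: 2√h₀ = (0.01273/A) t_empty ⇒ t_empty = 2A√h₀/0.01273.
t_empty = 2·4.928·√1.819/0.01273 = 9.85600·1.34870/0.01273 = 1044.21 s.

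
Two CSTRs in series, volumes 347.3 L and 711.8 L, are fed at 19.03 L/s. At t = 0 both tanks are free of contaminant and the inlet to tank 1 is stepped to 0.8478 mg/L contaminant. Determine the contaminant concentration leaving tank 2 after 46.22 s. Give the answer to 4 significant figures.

0.4308 mg/L

Each tank obeys Vᵢ dCᵢ/dt = Q(Cᵢ₋₁ − Cᵢ), so τᵢ = Vᵢ/Q.
τ₁ = 347.3/19.03 = 18.2501 s; τ₂ = 711.8/19.03 = 37.4041 s.
Solving the cascade with C₁(0)=C₂(0)=0 gives C₂(t) = C_in[1 − (τ₁ e^(−t/τ₁) − τ₂ e^(−t/τ₂))/(τ₁ − τ₂)].
At t = 46.22: e^(−t/τ₁) = 0.0794534, e^(−t/τ₂) = 0.290633.
C₂ = 0.8478·[1 − (18.2501·0.0794534 − 37.4041·0.290633)/(-19.1540)] = 0.8478·0.508152 = 0.430811 mg/L.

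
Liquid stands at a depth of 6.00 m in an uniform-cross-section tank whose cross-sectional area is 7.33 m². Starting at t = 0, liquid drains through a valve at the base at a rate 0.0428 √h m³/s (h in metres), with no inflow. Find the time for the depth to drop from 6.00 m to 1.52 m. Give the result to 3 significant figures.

417 s

A dh/dt = −Q_out = −0.0428 √h.
Separate and integrate: 2(√h − √h₀) = −(0.0428/A) t.
t = 2A(√h₀ − √h)/0.0428 = 2·7.33·(√6.00 − √1.52)/0.0428
  = 14.660 × (2.4495 − 1.2329) / 0.0428 = 416.72 s.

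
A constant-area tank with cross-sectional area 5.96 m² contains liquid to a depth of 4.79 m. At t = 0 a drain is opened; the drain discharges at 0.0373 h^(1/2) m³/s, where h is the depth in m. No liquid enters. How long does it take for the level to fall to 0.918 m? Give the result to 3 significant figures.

393 s

Volume balance on the tank: A dh/dt = −0.0373 √h.
∫ h^(−1/2) dh = −(0.0373/A) ∫ dt, giving 2√h = 2√h₀ − (0.0373/A) t.
t = 2A(√h₀ − √h)/0.0373 = 2·5.96·(√4.79 − √0.918)/0.0373
  = 11.920 × (2.1886 − 0.95812) / 0.0373 = 393.23 s.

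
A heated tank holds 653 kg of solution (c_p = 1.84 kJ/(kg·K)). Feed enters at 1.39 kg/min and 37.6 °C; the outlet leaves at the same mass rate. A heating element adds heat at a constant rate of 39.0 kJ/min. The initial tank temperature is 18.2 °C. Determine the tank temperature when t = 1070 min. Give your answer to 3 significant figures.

49.3 °C

Energy balance: M c_p dT/dt = ṁ c_p (T_in − T) + 39.0.
τ = M/ṁ = 469.78 min; T_ss = T_in + Q̇/(ṁ c_p) = 37.6 + 39.0/(1.39·1.84) = 52.849 °C.
Solution: T(t) = T_ss + (T₀ − T_ss) e^(−t/τ).
T(1070) = 52.849 + (-34.649)·e^(−1070/469.78) = 52.849 + (-34.649)·0.10253 = 49.296 °C.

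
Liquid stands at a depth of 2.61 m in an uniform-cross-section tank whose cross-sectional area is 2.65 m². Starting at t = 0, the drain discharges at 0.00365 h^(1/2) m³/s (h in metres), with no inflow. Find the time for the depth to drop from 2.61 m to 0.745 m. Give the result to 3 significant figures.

A dh/dt = −Q_out = −0.00365 √h.
This is separable: 2 d(√h)/dt = −0.00365/A, so √h = √h₀ − (0.00365/(2A)) t.
t = 2A(√h₀ − √h)/0.00365 = 2·2.65·(√2.61 − √0.745)/0.00365
  = 5.3000 × (1.6155 − 0.86313) / 0.00365 = 1092.5 s.

1090 s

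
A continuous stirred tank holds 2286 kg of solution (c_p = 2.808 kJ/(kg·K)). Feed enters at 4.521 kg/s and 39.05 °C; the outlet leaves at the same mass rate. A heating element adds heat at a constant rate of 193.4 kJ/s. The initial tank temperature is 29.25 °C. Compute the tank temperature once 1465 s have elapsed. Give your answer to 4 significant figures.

52.90 °C

Energy balance: M c_p dT/dt = ṁ c_p (T_in − T) + 193.4.
τ = M/ṁ = 505.640 s; T_ss = T_in + Q̇/(ṁ c_p) = 39.05 + 193.4/(4.521·2.808) = 54.2844 °C.
Solution: T(t) = T_ss + (T₀ − T_ss) e^(−t/τ).
T(1465) = 54.2844 + (-25.0344)·e^(−1465/505.640) = 54.2844 + (-25.0344)·0.0551711 = 52.9032 °C.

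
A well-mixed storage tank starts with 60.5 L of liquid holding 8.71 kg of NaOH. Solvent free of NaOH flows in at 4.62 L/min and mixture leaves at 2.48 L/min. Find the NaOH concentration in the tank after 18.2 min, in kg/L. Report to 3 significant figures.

0.0492 kg/L

Let m(t) be the amount of NaOH. Volume: V(t) = V₀ + (Q_in − Q_out) t = 60.5 + 2.1400 t; V(18.2) = 99.448 L.
Solute balance: dm/dt = 0 − Q_out C = −Q_out m/V(t).
Separate: dm/m = −Q_out dt/V(t) ⇒ ln(m/m₀) = −(Q_out/(Q_in−Q_out)) ln(V/V₀).
m = m₀ (V₀/V)^(Q_out/(Q_in−Q_out)) = 8.71 × (60.5/99.448)^(1.1589) = 4.8965 kg.
C = m/V = 4.8965/99.448 = 0.049237 kg/L.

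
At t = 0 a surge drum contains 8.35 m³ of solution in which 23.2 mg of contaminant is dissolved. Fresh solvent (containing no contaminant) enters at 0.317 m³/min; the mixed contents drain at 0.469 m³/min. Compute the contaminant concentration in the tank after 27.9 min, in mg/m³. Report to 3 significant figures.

Let m(t) be the amount of contaminant. Volume: V(t) = V₀ + (Q_in − Q_out) t = 8.35 − 0.15200 t; V(27.9) = 4.1092 m³.
No contaminant enters, so dm/dt = −Q_out · (m/V).
Separate: dm/m = −Q_out dt/V(t) ⇒ ln(m/m₀) = −(Q_out/(Q_in−Q_out)) ln(V/V₀).
m = m₀ (V₀/V)^(Q_out/(Q_in−Q_out)) = 23.2 × (8.35/4.1092)^(-3.0855) = 2.6023 mg.
C = m/V = 2.6023/4.1092 = 0.63330 mg/m³.

0.633 mg/m³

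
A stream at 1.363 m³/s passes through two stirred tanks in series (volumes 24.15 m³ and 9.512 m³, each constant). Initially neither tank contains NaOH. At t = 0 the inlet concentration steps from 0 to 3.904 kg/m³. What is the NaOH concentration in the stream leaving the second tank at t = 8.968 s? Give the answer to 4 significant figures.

Species balance on tank i: dCᵢ/dt = (Cᵢ₋₁ − Cᵢ)/τᵢ with τᵢ = Vᵢ/Q.
τ₁ = 24.15/1.363 = 17.7183 s; τ₂ = 9.512/1.363 = 6.97872 s.
Tank 1: C₁ = C_in(1 − e^(−t/τ₁)). Tank 2 (τ₁ ≠ τ₂): C₂ = C_in[1 − (τ₁ e^(−t/τ₁) − τ₂ e^(−t/τ₂))/(τ₁ − τ₂)].
At t = 8.968: e^(−t/τ₁) = 0.602815, e^(−t/τ₂) = 0.276637.
C₂ = 3.904·[1 − (17.7183·0.602815 − 6.97872·0.276637)/(10.7395)] = 3.904·0.185229 = 0.723133 kg/m³.

0.7231 kg/m³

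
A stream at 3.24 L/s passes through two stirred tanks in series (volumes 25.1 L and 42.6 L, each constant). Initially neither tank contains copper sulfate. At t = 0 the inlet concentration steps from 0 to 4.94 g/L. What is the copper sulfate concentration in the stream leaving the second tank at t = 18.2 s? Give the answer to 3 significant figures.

2.60 g/L

Each tank obeys Vᵢ dCᵢ/dt = Q(Cᵢ₋₁ − Cᵢ), so τᵢ = Vᵢ/Q.
τ₁ = 25.1/3.24 = 7.7469 s; τ₂ = 42.6/3.24 = 13.148 s.
Tank 1: C₁ = C_in(1 − e^(−t/τ₁)). Tank 2 (τ₁ ≠ τ₂): C₂ = C_in[1 − (τ₁ e^(−t/τ₁) − τ₂ e^(−t/τ₂))/(τ₁ − τ₂)].
At t = 18.2: e^(−t/τ₁) = 0.095434, e^(−t/τ₂) = 0.25052.
C₂ = 4.94·[1 − (7.7469·0.095434 − 13.148·0.25052)/(-5.4012)] = 4.94·0.52705 = 2.6036 g/L.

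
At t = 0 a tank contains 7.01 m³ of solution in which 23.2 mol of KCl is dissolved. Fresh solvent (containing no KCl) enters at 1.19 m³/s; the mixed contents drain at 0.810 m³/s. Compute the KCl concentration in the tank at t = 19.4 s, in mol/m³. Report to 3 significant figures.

0.349 mol/m³

Total volume: dV/dt = Q_in − Q_out = 0.38000 m³/s, so V(t) = 7.01 + 0.38000 t and V(19.4) = 14.382 m³.
No KCl enters, so dm/dt = −Q_out · (m/V).
dm/m = −Q_out dt/(V₀ + 0.38000 t); integrating gives ln(m/m₀) = −(Q_out/(Q_in−Q_out)) ln(V/V₀).
m = m₀ (V₀/V)^(Q_out/(Q_in−Q_out)) = 23.2 × (7.01/14.382)^(2.1316) = 5.0144 mol.
C = m/V = 5.0144/14.382 = 0.34866 mol/m³.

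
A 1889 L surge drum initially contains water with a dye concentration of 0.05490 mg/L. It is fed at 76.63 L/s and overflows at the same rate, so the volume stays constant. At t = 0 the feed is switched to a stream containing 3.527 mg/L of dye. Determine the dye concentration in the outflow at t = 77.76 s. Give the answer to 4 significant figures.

Accumulation = in − out for the solute gives V dC/dt = Q(C_in − C).
So dC/dt = (C_in − C)/τ with τ = V/Q = 1889/76.63 = 24.6509 s.
This is linear first-order; C(t) = C_in + (C₀ − C_in) e^(−t/τ).
C(77.76) = 3.527 + (0.05490 − 3.527)·e^(−77.76/24.6509) = 3.527 + (-3.47210)·0.0426620 = 3.37887 mg/L.

3.379 mg/L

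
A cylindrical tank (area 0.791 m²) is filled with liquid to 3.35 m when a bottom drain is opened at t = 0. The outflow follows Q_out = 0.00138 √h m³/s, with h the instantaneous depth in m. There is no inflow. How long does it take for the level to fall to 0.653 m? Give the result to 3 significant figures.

1170 s

Accumulation of liquid (constant cross-section A): A dh/dt = −0.00138 √h.
This is separable: 2 d(√h)/dt = −0.00138/A, so √h = √h₀ − (0.00138/(2A)) t.
t = 2A(√h₀ − √h)/0.00138 = 2·0.791·(√3.35 − √0.653)/0.00138
  = 1.5820 × (1.8303 − 0.80808) / 0.00138 = 1171.8 s.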